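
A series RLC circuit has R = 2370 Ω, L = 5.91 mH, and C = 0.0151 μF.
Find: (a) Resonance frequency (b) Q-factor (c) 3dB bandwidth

Step 1 — Resonance: ω₀ = 1/√(LC) = 1/√(0.00591·1.51e-08) = 1.059e+05 rad/s.
Step 2 — f₀ = ω₀/(2π) = 1.685e+04 Hz.
Step 3 — Series Q: Q = ω₀L/R = 1.059e+05·0.00591/2370 = 0.264.
Step 4 — Bandwidth: Δω = ω₀/Q = 4.01e+05 rad/s; BW = Δω/(2π) = 6.382e+04 Hz.

(a) f₀ = 1.685e+04 Hz  (b) Q = 0.264  (c) BW = 6.382e+04 Hz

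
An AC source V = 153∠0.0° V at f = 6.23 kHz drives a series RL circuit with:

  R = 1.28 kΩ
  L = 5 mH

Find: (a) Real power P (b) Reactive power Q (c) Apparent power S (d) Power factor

Step 1 — Angular frequency: ω = 2π·f = 2π·6230 = 3.914e+04 rad/s.
Step 2 — Component impedances:
  R: Z = R = 1280 Ω
  L: Z = jωL = j·3.914e+04·0.005 = 0 + j195.7 Ω
Step 3 — Series combination: Z_total = R + L = 1280 + j195.7 Ω = 1295∠8.7° Ω.
Step 4 — Source phasor: V = 153∠0.0° V = 153 V.
Step 5 — Current: I = V / Z = 0.1168 - j0.01786 A = 0.1182∠-8.7° A.
Step 6 — Complex power: S = V·I* = 17.87 + j2.733 VA.
Step 7 — Real power: P = Re(S) = 17.87 W.
Step 8 — Reactive power: Q = Im(S) = 2.733 VAR.
Step 9 — Apparent power: |S| = 18.08 VA.
Step 10 — Power factor: PF = P/|S| = 0.9885 (lagging).

(a) P = 17.87 W  (b) Q = 2.733 VAR  (c) S = 18.08 VA  (d) PF = 0.9885 (lagging)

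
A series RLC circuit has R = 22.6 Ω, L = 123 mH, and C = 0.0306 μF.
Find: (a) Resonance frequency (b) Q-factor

Step 1 — Resonance condition Im(Z)=0 gives ω₀ = 1/√(LC).
Step 2 — ω₀ = 1/√(0.123·3.06e-08) = 1.63e+04 rad/s.
Step 3 — f₀ = ω₀/(2π) = 2594 Hz.
Step 4 — Series Q: Q = ω₀L/R = 1.63e+04·0.123/22.6 = 88.71.

(a) f₀ = 2594 Hz  (b) Q = 88.71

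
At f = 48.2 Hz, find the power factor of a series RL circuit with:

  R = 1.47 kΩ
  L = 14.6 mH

Step 1 — Angular frequency: ω = 2π·f = 2π·48.2 = 302.8 rad/s.
Step 2 — Component impedances:
  R: Z = R = 1470 Ω
  L: Z = jωL = j·302.8·0.0146 = 0 + j4.422 Ω
Step 3 — Series combination: Z_total = R + L = 1470 + j4.422 Ω = 1470∠0.2° Ω.
Step 4 — Power factor: PF = cos(φ) = Re(Z)/|Z| = 1470/1470 = 1.
Step 5 — Type: Im(Z) = 4.422 ⇒ lagging (phase φ = 0.2°).

PF = 1 (lagging, φ = 0.2°)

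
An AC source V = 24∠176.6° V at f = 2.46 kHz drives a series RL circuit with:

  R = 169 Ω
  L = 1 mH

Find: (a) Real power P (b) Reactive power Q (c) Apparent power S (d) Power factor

Step 1 — Angular frequency: ω = 2π·f = 2π·2460 = 1.546e+04 rad/s.
Step 2 — Component impedances:
  R: Z = R = 169 Ω
  L: Z = jωL = j·1.546e+04·0.001 = 0 + j15.46 Ω
Step 3 — Series combination: Z_total = R + L = 169 + j15.46 Ω = 169.7∠5.2° Ω.
Step 4 — Source phasor: V = 24∠176.6° V = -23.96 + j1.423 V.
Step 5 — Current: I = V / Z = -0.1398 + j0.02121 A = 0.1414∠171.4° A.
Step 6 — Complex power: S = V·I* = 3.38 + j0.3091 VA.
Step 7 — Real power: P = Re(S) = 3.38 W.
Step 8 — Reactive power: Q = Im(S) = 0.3091 VAR.
Step 9 — Apparent power: |S| = 3.394 VA.
Step 10 — Power factor: PF = P/|S| = 0.9958 (lagging).

(a) P = 3.38 W  (b) Q = 0.3091 VAR  (c) S = 3.394 VA  (d) PF = 0.9958 (lagging)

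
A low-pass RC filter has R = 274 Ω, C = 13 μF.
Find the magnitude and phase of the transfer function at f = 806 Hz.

Step 1 — Angular frequency: ω = 2π·806 = 5064 rad/s.
Step 2 — Transfer function: H(jω) = 1/(1 + jωRC).
Step 3 — Denominator: 1 + jωRC = 1 + j·5064·274·1.3e-05 = 1 + j18.04.
Step 4 — H = 0.003064 - j0.05527.
Step 5 — Magnitude: |H| = 0.05535 (-25.1 dB); phase: φ = -86.8°.

|H| = 0.05535 (-25.1 dB), φ = -86.8°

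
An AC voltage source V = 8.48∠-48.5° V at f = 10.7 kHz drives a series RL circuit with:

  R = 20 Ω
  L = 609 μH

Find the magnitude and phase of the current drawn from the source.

Step 1 — Angular frequency: ω = 2π·f = 2π·1.07e+04 = 6.723e+04 rad/s.
Step 2 — Component impedances:
  R: Z = R = 20 Ω
  L: Z = jωL = j·6.723e+04·0.000609 = 0 + j40.94 Ω
Step 3 — Series combination: Z_total = R + L = 20 + j40.94 Ω = 45.57∠64.0° Ω.
Step 4 — Source phasor: V = 8.48∠-48.5° V = 5.619 - j6.351 V.
Step 5 — Ohm's law: I = V / Z_total = (5.619 - j6.351) / (20 + j40.94) = -0.07111 - j0.172 A.
Step 6 — Convert to polar: |I| = 0.1861 A, ∠I = -112.5°.

I = 0.1861∠-112.5° A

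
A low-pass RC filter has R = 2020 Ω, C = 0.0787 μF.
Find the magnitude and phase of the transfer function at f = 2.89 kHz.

Step 1 — Angular frequency: ω = 2π·2890 = 1.816e+04 rad/s.
Step 2 — Transfer function: H(jω) = 1/(1 + jωRC).
Step 3 — Denominator: 1 + jωRC = 1 + j·1.816e+04·2020·7.87e-08 = 1 + j2.887.
Step 4 — H = 0.1071 - j0.3093.
Step 5 — Magnitude: |H| = 0.3273 (-9.7 dB); phase: φ = -70.9°.

|H| = 0.3273 (-9.7 dB), φ = -70.9°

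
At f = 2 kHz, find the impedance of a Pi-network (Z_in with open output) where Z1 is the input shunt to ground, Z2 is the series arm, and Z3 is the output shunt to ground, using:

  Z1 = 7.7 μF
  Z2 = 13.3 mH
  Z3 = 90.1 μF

Step 1 — Angular frequency: ω = 2π·f = 2π·2000 = 1.257e+04 rad/s.
Step 2 — Component impedances:
  Z1: Z = 1/(jωC) = -j/(ω·C) = 0 - j10.33 Ω
  Z2: Z = jωL = j·1.257e+04·0.0133 = 0 + j167.1 Ω
  Z3: Z = 1/(jωC) = -j/(ω·C) = 0 - j0.8832 Ω
Step 3 — With open output, the series arm Z2 and the output shunt Z3 appear in series to ground: Z2 + Z3 = 0 + j166.2 Ω.
Step 4 — Parallel with input shunt Z1: Z_in = Z1 || (Z2 + Z3) = 0 - j11.02 Ω = 11.02∠-90.0° Ω.

Z = 0 - j11.02 Ω = 11.02∠-90.0° Ω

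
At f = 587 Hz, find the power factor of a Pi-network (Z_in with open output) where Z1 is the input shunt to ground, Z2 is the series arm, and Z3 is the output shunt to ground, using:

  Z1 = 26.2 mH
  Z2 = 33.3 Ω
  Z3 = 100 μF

Step 1 — Angular frequency: ω = 2π·f = 2π·587 = 3688 rad/s.
Step 2 — Component impedances:
  Z1: Z = jωL = j·3688·0.0262 = 0 + j96.63 Ω
  Z2: Z = R = 33.3 Ω
  Z3: Z = 1/(jωC) = -j/(ω·C) = 0 - j2.711 Ω
Step 3 — With open output, the series arm Z2 and the output shunt Z3 appear in series to ground: Z2 + Z3 = 33.3 - j2.711 Ω.
Step 4 — Parallel with input shunt Z1: Z_in = Z1 || (Z2 + Z3) = 31.31 + j8.313 Ω = 32.4∠14.9° Ω.
Step 5 — Power factor: PF = cos(φ) = Re(Z)/|Z| = 31.314/32.399 = 0.9665.
Step 6 — Type: Im(Z) = 8.313 ⇒ lagging (phase φ = 14.9°).

PF = 0.9665 (lagging, φ = 14.9°)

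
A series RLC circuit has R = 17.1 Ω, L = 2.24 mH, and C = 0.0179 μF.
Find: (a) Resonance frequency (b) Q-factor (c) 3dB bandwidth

Step 1 — Resonance condition Im(Z)=0 gives ω₀ = 1/√(LC).
Step 2 — ω₀ = 1/√(0.00224·1.79e-08) = 1.579e+05 rad/s.
Step 3 — f₀ = ω₀/(2π) = 2.513e+04 Hz.
Step 4 — Series Q: Q = ω₀L/R = 1.579e+05·0.00224/17.1 = 20.69.
Step 5 — 3dB bandwidth: Δω = ω₀/Q = 7634 rad/s; BW = Δω/(2π) = 1215 Hz.

(a) f₀ = 2.513e+04 Hz  (b) Q = 20.69  (c) BW = 1215 Hz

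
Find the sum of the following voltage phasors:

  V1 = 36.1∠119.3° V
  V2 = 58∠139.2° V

Step 1 — Convert each phasor to rectangular form:
  V1 = 36.1·(cos(119.3°) + j·sin(119.3°)) = -17.67 + j31.48 V
  V2 = 58·(cos(139.2°) + j·sin(139.2°)) = -43.91 + j37.9 V
Step 2 — Sum components: V_total = -61.57 + j69.38 V.
Step 3 — Convert to polar: |V_total| = 92.76 V, ∠V_total = 131.6°.

V_total = 92.76∠131.6° V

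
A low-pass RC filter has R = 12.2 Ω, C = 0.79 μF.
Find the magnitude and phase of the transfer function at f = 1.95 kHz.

Step 1 — Angular frequency: ω = 2π·1950 = 1.225e+04 rad/s.
Step 2 — Transfer function: H(jω) = 1/(1 + jωRC).
Step 3 — Denominator: 1 + jωRC = 1 + j·1.225e+04·12.2·7.9e-07 = 1 + j0.1181.
Step 4 — H = 0.9862 - j0.1165.
Step 5 — Magnitude: |H| = 0.9931 (-0.1 dB); phase: φ = -6.7°.

|H| = 0.9931 (-0.1 dB), φ = -6.7°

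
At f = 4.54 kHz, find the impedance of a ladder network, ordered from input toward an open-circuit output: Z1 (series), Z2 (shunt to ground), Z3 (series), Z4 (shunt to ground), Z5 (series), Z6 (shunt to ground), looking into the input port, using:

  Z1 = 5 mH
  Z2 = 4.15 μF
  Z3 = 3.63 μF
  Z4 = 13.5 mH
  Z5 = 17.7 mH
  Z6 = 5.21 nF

Step 1 — Angular frequency: ω = 2π·f = 2π·4540 = 2.853e+04 rad/s.
Step 2 — Component impedances:
  Z1: Z = jωL = j·2.853e+04·0.005 = 0 + j142.6 Ω
  Z2: Z = 1/(jωC) = -j/(ω·C) = 0 - j8.447 Ω
  Z3: Z = 1/(jωC) = -j/(ω·C) = 0 - j9.657 Ω
  Z4: Z = jωL = j·2.853e+04·0.0135 = 0 + j385.1 Ω
  Z5: Z = jωL = j·2.853e+04·0.0177 = 0 + j504.9 Ω
  Z6: Z = 1/(jωC) = -j/(ω·C) = 0 - j6729 Ω
Step 3 — Ladder network (open output): work backward from the far end, alternating series and parallel combinations. Z_in = 0 + j134 Ω = 134∠90.0° Ω.

Z = 0 + j134 Ω = 134∠90.0° Ω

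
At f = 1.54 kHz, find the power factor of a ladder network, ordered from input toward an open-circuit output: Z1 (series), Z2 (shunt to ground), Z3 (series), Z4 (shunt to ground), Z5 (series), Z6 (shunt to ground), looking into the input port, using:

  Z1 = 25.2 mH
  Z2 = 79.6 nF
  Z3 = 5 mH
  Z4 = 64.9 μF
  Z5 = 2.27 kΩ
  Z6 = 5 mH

Step 1 — Angular frequency: ω = 2π·f = 2π·1540 = 9676 rad/s.
Step 2 — Component impedances:
  Z1: Z = jωL = j·9676·0.0252 = 0 + j243.8 Ω
  Z2: Z = 1/(jωC) = -j/(ω·C) = 0 - j1298 Ω
  Z3: Z = jωL = j·9676·0.005 = 0 + j48.38 Ω
  Z4: Z = 1/(jωC) = -j/(ω·C) = 0 - j1.592 Ω
  Z5: Z = R = 2270 Ω
  Z6: Z = jωL = j·9676·0.005 = 0 + j48.38 Ω
Step 3 — Ladder network (open output): work backward from the far end, alternating series and parallel combinations. Z_in = 0.001202 + j292.4 Ω = 292.4∠90.0° Ω.
Step 4 — Power factor: PF = cos(φ) = Re(Z)/|Z| = 0.0012017/292.38 = 4.11e-06.
Step 5 — Type: Im(Z) = 292.4 ⇒ lagging (phase φ = 90.0°).

PF = 4.11e-06 (lagging, φ = 90.0°)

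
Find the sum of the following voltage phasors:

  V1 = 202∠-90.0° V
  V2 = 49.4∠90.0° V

Step 1 — Convert each phasor to rectangular form:
  V1 = 202·(cos(-90.0°) + j·sin(-90.0°)) = 0 - j202 V
  V2 = 49.4·(cos(90.0°) + j·sin(90.0°)) = 0 + j49.4 V
Step 2 — Sum components: V_total = 0 - j152.6 V.
Step 3 — Convert to polar: |V_total| = 152.6 V, ∠V_total = -90.0°.

V_total = 152.6∠-90.0° V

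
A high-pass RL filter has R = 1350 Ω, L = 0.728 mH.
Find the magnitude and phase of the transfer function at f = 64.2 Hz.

Step 1 — Angular frequency: ω = 2π·64.2 = 403.4 rad/s.
Step 2 — Transfer function: H(jω) = jωL/(R + jωL).
Step 3 — Numerator jωL = j·0.2937; denominator R + jωL = 1350 + j0.2937.
Step 4 — H = 4.732e-08 + j0.0002175.
Step 5 — Magnitude: |H| = 0.0002175 (-73.2 dB); phase: φ = 90.0°.

|H| = 0.0002175 (-73.2 dB), φ = 90.0°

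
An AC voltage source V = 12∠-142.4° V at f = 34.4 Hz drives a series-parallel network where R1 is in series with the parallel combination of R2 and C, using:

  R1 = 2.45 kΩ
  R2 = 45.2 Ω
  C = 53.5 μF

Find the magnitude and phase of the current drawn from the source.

Step 1 — Angular frequency: ω = 2π·f = 2π·34.4 = 216.1 rad/s.
Step 2 — Component impedances:
  R1: Z = R = 2450 Ω
  R2: Z = R = 45.2 Ω
  C: Z = 1/(jωC) = -j/(ω·C) = 0 - j86.48 Ω
Step 3 — Parallel branch: R2 || C = 1/(1/R2 + 1/C) = 35.5 - j18.56 Ω.
Step 4 — Series with R1: Z_total = R1 + (R2 || C) = 2486 - j18.56 Ω = 2486∠-0.4° Ω.
Step 5 — Source phasor: V = 12∠-142.4° V = -9.507 - j7.322 V.
Step 6 — Ohm's law: I = V / Z_total = (-9.507 - j7.322) / (2486 - j18.56) = -0.003803 - j0.002974 A.
Step 7 — Convert to polar: |I| = 0.004828 A, ∠I = -142.0°.

I = 0.004828∠-142.0° A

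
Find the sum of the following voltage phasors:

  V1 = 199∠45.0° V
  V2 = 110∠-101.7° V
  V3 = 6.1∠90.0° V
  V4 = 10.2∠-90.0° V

Step 1 — Convert each phasor to rectangular form:
  V1 = 199·(cos(45.0°) + j·sin(45.0°)) = 140.7 + j140.7 V
  V2 = 110·(cos(-101.7°) + j·sin(-101.7°)) = -22.31 - j107.7 V
  V3 = 6.1·(cos(90.0°) + j·sin(90.0°)) = 0 + j6.1 V
  V4 = 10.2·(cos(-90.0°) + j·sin(-90.0°)) = 0 - j10.2 V
Step 2 — Sum components: V_total = 118.4 + j28.9 V.
Step 3 — Convert to polar: |V_total| = 121.9 V, ∠V_total = 13.7°.

V_total = 121.9∠13.7° V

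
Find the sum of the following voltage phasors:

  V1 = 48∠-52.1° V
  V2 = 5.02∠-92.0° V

Step 1 — Convert each phasor to rectangular form:
  V1 = 48·(cos(-52.1°) + j·sin(-52.1°)) = 29.49 - j37.88 V
  V2 = 5.02·(cos(-92.0°) + j·sin(-92.0°)) = -0.1752 - j5.017 V
Step 2 — Sum components: V_total = 29.31 - j42.89 V.
Step 3 — Convert to polar: |V_total| = 51.95 V, ∠V_total = -55.7°.

V_total = 51.95∠-55.7° V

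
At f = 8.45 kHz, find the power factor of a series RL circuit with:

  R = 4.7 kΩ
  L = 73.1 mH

Step 1 — Angular frequency: ω = 2π·f = 2π·8450 = 5.309e+04 rad/s.
Step 2 — Component impedances:
  R: Z = R = 4700 Ω
  L: Z = jωL = j·5.309e+04·0.0731 = 0 + j3881 Ω
Step 3 — Series combination: Z_total = R + L = 4700 + j3881 Ω = 6095∠39.5° Ω.
Step 4 — Power factor: PF = cos(φ) = Re(Z)/|Z| = 4700/6095 = 0.7711.
Step 5 — Type: Im(Z) = 3881 ⇒ lagging (phase φ = 39.5°).

PF = 0.7711 (lagging, φ = 39.5°)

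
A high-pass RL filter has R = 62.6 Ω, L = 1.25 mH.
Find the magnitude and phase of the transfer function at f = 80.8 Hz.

Step 1 — Angular frequency: ω = 2π·80.8 = 507.7 rad/s.
Step 2 — Transfer function: H(jω) = jωL/(R + jωL).
Step 3 — Numerator jωL = j·0.6346; denominator R + jωL = 62.6 + j0.6346.
Step 4 — H = 0.0001028 + j0.01014.
Step 5 — Magnitude: |H| = 0.01014 (-39.9 dB); phase: φ = 89.4°.

|H| = 0.01014 (-39.9 dB), φ = 89.4°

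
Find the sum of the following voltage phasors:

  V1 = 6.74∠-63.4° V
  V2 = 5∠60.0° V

Step 1 — Convert each phasor to rectangular form:
  V1 = 6.74·(cos(-63.4°) + j·sin(-63.4°)) = 3.018 - j6.027 V
  V2 = 5·(cos(60.0°) + j·sin(60.0°)) = 2.5 + j4.33 V
Step 2 — Sum components: V_total = 5.518 - j1.696 V.
Step 3 — Convert to polar: |V_total| = 5.773 V, ∠V_total = -17.1°.

V_total = 5.773∠-17.1° V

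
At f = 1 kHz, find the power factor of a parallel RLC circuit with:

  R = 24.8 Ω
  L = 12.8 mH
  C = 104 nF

Step 1 — Angular frequency: ω = 2π·f = 2π·1000 = 6283 rad/s.
Step 2 — Component impedances:
  R: Z = R = 24.8 Ω
  L: Z = jωL = j·6283·0.0128 = 0 + j80.42 Ω
  C: Z = 1/(jωC) = -j/(ω·C) = 0 - j1530 Ω
Step 3 — Parallel combination: 1/Z_total = 1/R + 1/L + 1/C; Z_total = 22.85 + j6.676 Ω = 23.8∠16.3° Ω.
Step 4 — Power factor: PF = cos(φ) = Re(Z)/|Z| = 22.85/23.805 = 0.9599.
Step 5 — Type: Im(Z) = 6.676 ⇒ lagging (phase φ = 16.3°).

PF = 0.9599 (lagging, φ = 16.3°)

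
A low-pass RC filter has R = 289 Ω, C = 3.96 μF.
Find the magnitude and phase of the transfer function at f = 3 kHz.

Step 1 — Angular frequency: ω = 2π·3000 = 1.885e+04 rad/s.
Step 2 — Transfer function: H(jω) = 1/(1 + jωRC).
Step 3 — Denominator: 1 + jωRC = 1 + j·1.885e+04·289·3.96e-06 = 1 + j21.57.
Step 4 — H = 0.002144 - j0.04626.
Step 5 — Magnitude: |H| = 0.04631 (-26.7 dB); phase: φ = -87.3°.

|H| = 0.04631 (-26.7 dB), φ = -87.3°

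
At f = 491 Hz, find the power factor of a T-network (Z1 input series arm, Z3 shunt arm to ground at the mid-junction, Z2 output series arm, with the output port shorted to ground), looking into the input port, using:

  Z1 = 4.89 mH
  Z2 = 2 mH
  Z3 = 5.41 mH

Step 1 — Angular frequency: ω = 2π·f = 2π·491 = 3085 rad/s.
Step 2 — Component impedances:
  Z1: Z = jωL = j·3085·0.00489 = 0 + j15.09 Ω
  Z2: Z = jωL = j·3085·0.002 = 0 + j6.17 Ω
  Z3: Z = jωL = j·3085·0.00541 = 0 + j16.69 Ω
Step 3 — With the output port shorted to ground, the output series arm Z2 runs from the junction to ground; the shunt arm Z3 also runs from the junction to ground. They appear in parallel: Z3 || Z2 = 0 + j4.505 Ω.
Step 4 — Series with input arm Z1: Z_in = Z1 + (Z3 || Z2) = 0 + j19.59 Ω = 19.59∠90.0° Ω.
Step 5 — Power factor: PF = cos(φ) = Re(Z)/|Z| = 0/19.59 = 0.
Step 6 — Type: Im(Z) = 19.59 ⇒ lagging (phase φ = 90.0°).

PF = 0 (lagging, φ = 90.0°)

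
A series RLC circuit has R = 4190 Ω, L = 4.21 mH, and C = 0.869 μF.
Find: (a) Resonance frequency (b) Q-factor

Step 1 — Resonance condition Im(Z)=0 gives ω₀ = 1/√(LC).
Step 2 — ω₀ = 1/√(0.00421·8.69e-07) = 1.653e+04 rad/s.
Step 3 — f₀ = ω₀/(2π) = 2631 Hz.
Step 4 — Series Q: Q = ω₀L/R = 1.653e+04·0.00421/4190 = 0.01661.

(a) f₀ = 2631 Hz  (b) Q = 0.01661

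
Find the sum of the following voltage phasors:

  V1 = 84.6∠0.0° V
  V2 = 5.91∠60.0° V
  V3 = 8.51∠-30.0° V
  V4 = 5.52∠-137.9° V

Step 1 — Convert each phasor to rectangular form:
  V1 = 84.6·(cos(0.0°) + j·sin(0.0°)) = 84.6 V
  V2 = 5.91·(cos(60.0°) + j·sin(60.0°)) = 2.955 + j5.118 V
  V3 = 8.51·(cos(-30.0°) + j·sin(-30.0°)) = 7.37 - j4.255 V
  V4 = 5.52·(cos(-137.9°) + j·sin(-137.9°)) = -4.096 - j3.701 V
Step 2 — Sum components: V_total = 90.83 - j2.838 V.
Step 3 — Convert to polar: |V_total| = 90.87 V, ∠V_total = -1.8°.

V_total = 90.87∠-1.8° V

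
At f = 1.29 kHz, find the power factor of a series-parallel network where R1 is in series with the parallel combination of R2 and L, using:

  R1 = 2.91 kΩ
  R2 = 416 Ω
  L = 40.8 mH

Step 1 — Angular frequency: ω = 2π·f = 2π·1290 = 8105 rad/s.
Step 2 — Component impedances:
  R1: Z = R = 2910 Ω
  R2: Z = R = 416 Ω
  L: Z = jωL = j·8105·0.0408 = 0 + j330.7 Ω
Step 3 — Parallel branch: R2 || L = 1/(1/R2 + 1/L) = 161.1 + j202.6 Ω.
Step 4 — Series with R1: Z_total = R1 + (R2 || L) = 3071 + j202.6 Ω = 3078∠3.8° Ω.
Step 5 — Power factor: PF = cos(φ) = Re(Z)/|Z| = 3071.1/3077.8 = 0.9978.
Step 6 — Type: Im(Z) = 202.6 ⇒ lagging (phase φ = 3.8°).

PF = 0.9978 (lagging, φ = 3.8°)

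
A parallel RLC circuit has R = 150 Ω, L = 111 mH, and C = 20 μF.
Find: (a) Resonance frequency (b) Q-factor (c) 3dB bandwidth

Step 1 — Resonance: ω₀ = 1/√(LC) = 1/√(0.111·2e-05) = 671.2 rad/s.
Step 2 — f₀ = ω₀/(2π) = 106.8 Hz.
Step 3 — Parallel Q: Q = R/(ω₀L) = 150/(671.2·0.111) = 2.013.
Step 4 — Bandwidth: Δω = ω₀/Q = 333.3 rad/s; BW = Δω/(2π) = 53.05 Hz.

(a) f₀ = 106.8 Hz  (b) Q = 2.013  (c) BW = 53.05 Hz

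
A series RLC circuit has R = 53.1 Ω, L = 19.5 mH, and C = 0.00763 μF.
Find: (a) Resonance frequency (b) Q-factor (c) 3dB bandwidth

Step 1 — Resonance: ω₀ = 1/√(LC) = 1/√(0.0195·7.63e-09) = 8.198e+04 rad/s.
Step 2 — f₀ = ω₀/(2π) = 1.305e+04 Hz.
Step 3 — Series Q: Q = ω₀L/R = 8.198e+04·0.0195/53.1 = 30.11.
Step 4 — Bandwidth: Δω = ω₀/Q = 2723 rad/s; BW = Δω/(2π) = 433.4 Hz.

(a) f₀ = 1.305e+04 Hz  (b) Q = 30.11  (c) BW = 433.4 Hz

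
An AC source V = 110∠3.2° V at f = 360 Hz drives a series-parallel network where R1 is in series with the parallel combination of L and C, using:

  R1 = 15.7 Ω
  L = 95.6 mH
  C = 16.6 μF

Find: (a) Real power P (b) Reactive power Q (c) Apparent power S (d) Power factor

Step 1 — Angular frequency: ω = 2π·f = 2π·360 = 2262 rad/s.
Step 2 — Component impedances:
  R1: Z = R = 15.7 Ω
  L: Z = jωL = j·2262·0.0956 = 0 + j216.2 Ω
  C: Z = 1/(jωC) = -j/(ω·C) = 0 - j26.63 Ω
Step 3 — Parallel branch: L || C = 1/(1/L + 1/C) = 0 - j30.37 Ω.
Step 4 — Series with R1: Z_total = R1 + (L || C) = 15.7 - j30.37 Ω = 34.19∠-62.7° Ω.
Step 5 — Source phasor: V = 110∠3.2° V = 109.8 + j6.14 V.
Step 6 — Current: I = V / Z = 1.315 + j2.936 A = 3.217∠65.9° A.
Step 7 — Complex power: S = V·I* = 162.5 - j314.4 VA.
Step 8 — Real power: P = Re(S) = 162.5 W.
Step 9 — Reactive power: Q = Im(S) = -314.4 VAR.
Step 10 — Apparent power: |S| = 353.9 VA.
Step 11 — Power factor: PF = P/|S| = 0.4592 (leading).

(a) P = 162.5 W  (b) Q = -314.4 VAR  (c) S = 353.9 VA  (d) PF = 0.4592 (leading)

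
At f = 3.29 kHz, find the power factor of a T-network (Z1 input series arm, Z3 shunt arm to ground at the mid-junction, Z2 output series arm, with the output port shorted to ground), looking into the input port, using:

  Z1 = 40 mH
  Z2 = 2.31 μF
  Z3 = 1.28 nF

Step 1 — Angular frequency: ω = 2π·f = 2π·3290 = 2.067e+04 rad/s.
Step 2 — Component impedances:
  Z1: Z = jωL = j·2.067e+04·0.04 = 0 + j826.9 Ω
  Z2: Z = 1/(jωC) = -j/(ω·C) = 0 - j20.94 Ω
  Z3: Z = 1/(jωC) = -j/(ω·C) = 0 - j3.779e+04 Ω
Step 3 — With the output port shorted to ground, the output series arm Z2 runs from the junction to ground; the shunt arm Z3 also runs from the junction to ground. They appear in parallel: Z3 || Z2 = 0 - j20.93 Ω.
Step 4 — Series with input arm Z1: Z_in = Z1 + (Z3 || Z2) = 0 + j805.9 Ω = 805.9∠90.0° Ω.
Step 5 — Power factor: PF = cos(φ) = Re(Z)/|Z| = 0/805.9 = 0.
Step 6 — Type: Im(Z) = 805.9 ⇒ lagging (phase φ = 90.0°).

PF = 0 (lagging, φ = 90.0°)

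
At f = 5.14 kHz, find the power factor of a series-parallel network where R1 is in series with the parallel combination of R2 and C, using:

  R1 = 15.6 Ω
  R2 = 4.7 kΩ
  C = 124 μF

Step 1 — Angular frequency: ω = 2π·f = 2π·5140 = 3.23e+04 rad/s.
Step 2 — Component impedances:
  R1: Z = R = 15.6 Ω
  R2: Z = R = 4700 Ω
  C: Z = 1/(jωC) = -j/(ω·C) = 0 - j0.2497 Ω
Step 3 — Parallel branch: R2 || C = 1/(1/R2 + 1/C) = 1.327e-05 - j0.2497 Ω.
Step 4 — Series with R1: Z_total = R1 + (R2 || C) = 15.6 - j0.2497 Ω = 15.6∠-0.9° Ω.
Step 5 — Power factor: PF = cos(φ) = Re(Z)/|Z| = 15.6/15.602 = 0.9999.
Step 6 — Type: Im(Z) = -0.2497 ⇒ leading (phase φ = -0.9°).

PF = 0.9999 (leading, φ = -0.9°)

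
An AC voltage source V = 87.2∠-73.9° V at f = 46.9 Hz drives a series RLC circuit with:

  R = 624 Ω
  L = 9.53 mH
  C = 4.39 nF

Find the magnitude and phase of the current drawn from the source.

Step 1 — Angular frequency: ω = 2π·f = 2π·46.9 = 294.7 rad/s.
Step 2 — Component impedances:
  R: Z = R = 624 Ω
  L: Z = jωL = j·294.7·0.00953 = 0 + j2.808 Ω
  C: Z = 1/(jωC) = -j/(ω·C) = 0 - j7.73e+05 Ω
Step 3 — Series combination: Z_total = R + L + C = 624 - j7.73e+05 Ω = 7.73e+05∠-90.0° Ω.
Step 4 — Source phasor: V = 87.2∠-73.9° V = 24.18 - j83.78 V.
Step 5 — Ohm's law: I = V / Z_total = (24.18 - j83.78) / (624 - j7.73e+05) = 0.0001084 + j3.12e-05 A.
Step 6 — Convert to polar: |I| = 0.0001128 A, ∠I = 16.1°.

I = 0.0001128∠16.1° A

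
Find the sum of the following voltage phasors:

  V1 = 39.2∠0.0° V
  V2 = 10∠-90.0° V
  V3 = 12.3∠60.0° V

Step 1 — Convert each phasor to rectangular form:
  V1 = 39.2·(cos(0.0°) + j·sin(0.0°)) = 39.2 V
  V2 = 10·(cos(-90.0°) + j·sin(-90.0°)) = 0 - j10 V
  V3 = 12.3·(cos(60.0°) + j·sin(60.0°)) = 6.15 + j10.65 V
Step 2 — Sum components: V_total = 45.35 + j0.6521 V.
Step 3 — Convert to polar: |V_total| = 45.35 V, ∠V_total = 0.8°.

V_total = 45.35∠0.8° V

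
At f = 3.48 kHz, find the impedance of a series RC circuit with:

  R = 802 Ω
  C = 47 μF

Step 1 — Angular frequency: ω = 2π·f = 2π·3480 = 2.187e+04 rad/s.
Step 2 — Component impedances:
  R: Z = R = 802 Ω
  C: Z = 1/(jωC) = -j/(ω·C) = 0 - j0.9731 Ω
Step 3 — Series combination: Z_total = R + C = 802 - j0.9731 Ω = 802∠-0.1° Ω.

Z = 802 - j0.9731 Ω = 802∠-0.1° Ω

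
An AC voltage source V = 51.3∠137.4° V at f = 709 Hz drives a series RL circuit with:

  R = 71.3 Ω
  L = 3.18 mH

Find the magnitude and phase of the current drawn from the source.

Step 1 — Angular frequency: ω = 2π·f = 2π·709 = 4455 rad/s.
Step 2 — Component impedances:
  R: Z = R = 71.3 Ω
  L: Z = jωL = j·4455·0.00318 = 0 + j14.17 Ω
Step 3 — Series combination: Z_total = R + L = 71.3 + j14.17 Ω = 72.69∠11.2° Ω.
Step 4 — Source phasor: V = 51.3∠137.4° V = -37.76 + j34.72 V.
Step 5 — Ohm's law: I = V / Z_total = (-37.76 + j34.72) / (71.3 + j14.17) = -0.4164 + j0.5697 A.
Step 6 — Convert to polar: |I| = 0.7057 A, ∠I = 126.2°.

I = 0.7057∠126.2° A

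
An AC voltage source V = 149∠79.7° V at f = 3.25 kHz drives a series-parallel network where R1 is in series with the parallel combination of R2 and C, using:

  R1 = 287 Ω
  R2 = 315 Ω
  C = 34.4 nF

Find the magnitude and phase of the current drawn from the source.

Step 1 — Angular frequency: ω = 2π·f = 2π·3250 = 2.042e+04 rad/s.
Step 2 — Component impedances:
  R1: Z = R = 287 Ω
  R2: Z = R = 315 Ω
  C: Z = 1/(jωC) = -j/(ω·C) = 0 - j1424 Ω
Step 3 — Parallel branch: R2 || C = 1/(1/R2 + 1/C) = 300.3 - j66.45 Ω.
Step 4 — Series with R1: Z_total = R1 + (R2 || C) = 587.3 - j66.45 Ω = 591∠-6.5° Ω.
Step 5 — Source phasor: V = 149∠79.7° V = 26.64 + j146.6 V.
Step 6 — Ohm's law: I = V / Z_total = (26.64 + j146.6) / (587.3 - j66.45) = 0.0169 + j0.2515 A.
Step 7 — Convert to polar: |I| = 0.2521 A, ∠I = 86.2°.

I = 0.2521∠86.2° A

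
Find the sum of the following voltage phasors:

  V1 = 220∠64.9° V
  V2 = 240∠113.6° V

Step 1 — Convert each phasor to rectangular form:
  V1 = 220·(cos(64.9°) + j·sin(64.9°)) = 93.32 + j199.2 V
  V2 = 240·(cos(113.6°) + j·sin(113.6°)) = -96.08 + j219.9 V
Step 2 — Sum components: V_total = -2.76 + j419.2 V.
Step 3 — Convert to polar: |V_total| = 419.2 V, ∠V_total = 90.4°.

V_total = 419.2∠90.4° V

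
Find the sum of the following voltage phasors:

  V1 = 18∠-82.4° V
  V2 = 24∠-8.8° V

Step 1 — Convert each phasor to rectangular form:
  V1 = 18·(cos(-82.4°) + j·sin(-82.4°)) = 2.381 - j17.84 V
  V2 = 24·(cos(-8.8°) + j·sin(-8.8°)) = 23.72 - j3.672 V
Step 2 — Sum components: V_total = 26.1 - j21.51 V.
Step 3 — Convert to polar: |V_total| = 33.82 V, ∠V_total = -39.5°.

V_total = 33.82∠-39.5° V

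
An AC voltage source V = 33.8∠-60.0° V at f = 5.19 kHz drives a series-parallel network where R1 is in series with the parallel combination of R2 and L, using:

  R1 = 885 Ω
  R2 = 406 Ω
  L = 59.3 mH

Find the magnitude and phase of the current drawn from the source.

Step 1 — Angular frequency: ω = 2π·f = 2π·5190 = 3.261e+04 rad/s.
Step 2 — Component impedances:
  R1: Z = R = 885 Ω
  R2: Z = R = 406 Ω
  L: Z = jωL = j·3.261e+04·0.0593 = 0 + j1934 Ω
Step 3 — Parallel branch: R2 || L = 1/(1/R2 + 1/L) = 388.9 + j81.64 Ω.
Step 4 — Series with R1: Z_total = R1 + (R2 || L) = 1274 + j81.64 Ω = 1276∠3.7° Ω.
Step 5 — Source phasor: V = 33.8∠-60.0° V = 16.9 - j29.27 V.
Step 6 — Ohm's law: I = V / Z_total = (16.9 - j29.27) / (1274 + j81.64) = 0.01175 - j0.02373 A.
Step 7 — Convert to polar: |I| = 0.02648 A, ∠I = -63.7°.

I = 0.02648∠-63.7° A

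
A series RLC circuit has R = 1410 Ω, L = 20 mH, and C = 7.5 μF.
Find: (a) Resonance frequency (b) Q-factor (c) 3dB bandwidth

Step 1 — Resonance condition Im(Z)=0 gives ω₀ = 1/√(LC).
Step 2 — ω₀ = 1/√(0.02·7.5e-06) = 2582 rad/s.
Step 3 — f₀ = ω₀/(2π) = 410.9 Hz.
Step 4 — Series Q: Q = ω₀L/R = 2582·0.02/1410 = 0.03662.
Step 5 — 3dB bandwidth: Δω = ω₀/Q = 7.05e+04 rad/s; BW = Δω/(2π) = 1.122e+04 Hz.

(a) f₀ = 410.9 Hz  (b) Q = 0.03662  (c) BW = 1.122e+04 Hz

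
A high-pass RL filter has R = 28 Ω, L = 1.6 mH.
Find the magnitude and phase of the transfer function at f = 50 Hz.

Step 1 — Angular frequency: ω = 2π·50 = 314.2 rad/s.
Step 2 — Transfer function: H(jω) = jωL/(R + jωL).
Step 3 — Numerator jωL = j·0.5027; denominator R + jωL = 28 + j0.5027.
Step 4 — H = 0.0003222 + j0.01795.
Step 5 — Magnitude: |H| = 0.01795 (-34.9 dB); phase: φ = 89.0°.

|H| = 0.01795 (-34.9 dB), φ = 89.0°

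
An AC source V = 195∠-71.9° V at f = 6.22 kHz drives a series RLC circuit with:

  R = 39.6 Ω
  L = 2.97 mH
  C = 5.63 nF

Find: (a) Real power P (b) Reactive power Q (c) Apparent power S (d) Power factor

Step 1 — Angular frequency: ω = 2π·f = 2π·6220 = 3.908e+04 rad/s.
Step 2 — Component impedances:
  R: Z = R = 39.6 Ω
  L: Z = jωL = j·3.908e+04·0.00297 = 0 + j116.1 Ω
  C: Z = 1/(jωC) = -j/(ω·C) = 0 - j4545 Ω
Step 3 — Series combination: Z_total = R + L + C = 39.6 - j4429 Ω = 4429∠-89.5° Ω.
Step 4 — Source phasor: V = 195∠-71.9° V = 60.58 - j185.4 V.
Step 5 — Current: I = V / Z = 0.04197 + j0.0133 A = 0.04403∠17.6° A.
Step 6 — Complex power: S = V·I* = 0.07676 - j8.585 VA.
Step 7 — Real power: P = Re(S) = 0.07676 W.
Step 8 — Reactive power: Q = Im(S) = -8.585 VAR.
Step 9 — Apparent power: |S| = 8.586 VA.
Step 10 — Power factor: PF = P/|S| = 0.008941 (leading).

(a) P = 0.07676 W  (b) Q = -8.585 VAR  (c) S = 8.586 VA  (d) PF = 0.008941 (leading)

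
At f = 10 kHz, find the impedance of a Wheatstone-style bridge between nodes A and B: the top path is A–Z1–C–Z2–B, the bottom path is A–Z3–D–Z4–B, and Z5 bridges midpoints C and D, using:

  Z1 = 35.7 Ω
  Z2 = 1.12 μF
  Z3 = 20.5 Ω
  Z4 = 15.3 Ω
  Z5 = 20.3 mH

Step 1 — Angular frequency: ω = 2π·f = 2π·1e+04 = 6.283e+04 rad/s.
Step 2 — Component impedances:
  Z1: Z = R = 35.7 Ω
  Z2: Z = 1/(jωC) = -j/(ω·C) = 0 - j14.21 Ω
  Z3: Z = R = 20.5 Ω
  Z4: Z = R = 15.3 Ω
  Z5: Z = jωL = j·6.283e+04·0.0203 = 0 + j1275 Ω
Step 3 — Bridge requires nodal analysis (the Z5 bridge couples midpoints C and D, so the two paths cannot be reduced to a simple series/parallel combination). Setting node B to ground and injecting 1 A at node A, the 3-node admittance system at A, C, D solves to V_A = Z_AB = 18.5 - j3.417 Ω = 18.81∠-10.5° Ω.

Z = 18.5 - j3.417 Ω = 18.81∠-10.5° Ω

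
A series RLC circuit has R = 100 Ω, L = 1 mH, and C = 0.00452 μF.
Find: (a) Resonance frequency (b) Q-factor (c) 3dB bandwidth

Step 1 — Resonance condition Im(Z)=0 gives ω₀ = 1/√(LC).
Step 2 — ω₀ = 1/√(0.001·4.52e-09) = 4.704e+05 rad/s.
Step 3 — f₀ = ω₀/(2π) = 7.486e+04 Hz.
Step 4 — Series Q: Q = ω₀L/R = 4.704e+05·0.001/100 = 4.704.
Step 5 — 3dB bandwidth: Δω = ω₀/Q = 1e+05 rad/s; BW = Δω/(2π) = 1.592e+04 Hz.

(a) f₀ = 7.486e+04 Hz  (b) Q = 4.704  (c) BW = 1.592e+04 Hz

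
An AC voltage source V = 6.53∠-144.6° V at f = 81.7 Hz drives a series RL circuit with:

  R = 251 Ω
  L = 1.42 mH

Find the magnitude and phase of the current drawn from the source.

Step 1 — Angular frequency: ω = 2π·f = 2π·81.7 = 513.3 rad/s.
Step 2 — Component impedances:
  R: Z = R = 251 Ω
  L: Z = jωL = j·513.3·0.00142 = 0 + j0.7289 Ω
Step 3 — Series combination: Z_total = R + L = 251 + j0.7289 Ω = 251∠0.2° Ω.
Step 4 — Source phasor: V = 6.53∠-144.6° V = -5.323 - j3.783 V.
Step 5 — Ohm's law: I = V / Z_total = (-5.323 - j3.783) / (251 + j0.7289) = -0.02125 - j0.01501 A.
Step 6 — Convert to polar: |I| = 0.02602 A, ∠I = -144.8°.

I = 0.02602∠-144.8° A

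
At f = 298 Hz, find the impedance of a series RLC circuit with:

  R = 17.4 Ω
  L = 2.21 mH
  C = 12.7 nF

Step 1 — Angular frequency: ω = 2π·f = 2π·298 = 1872 rad/s.
Step 2 — Component impedances:
  R: Z = R = 17.4 Ω
  L: Z = jωL = j·1872·0.00221 = 0 + j4.138 Ω
  C: Z = 1/(jωC) = -j/(ω·C) = 0 - j4.205e+04 Ω
Step 3 — Series combination: Z_total = R + L + C = 17.4 - j4.205e+04 Ω = 4.205e+04∠-90.0° Ω.

Z = 17.4 - j4.205e+04 Ω = 4.205e+04∠-90.0° Ω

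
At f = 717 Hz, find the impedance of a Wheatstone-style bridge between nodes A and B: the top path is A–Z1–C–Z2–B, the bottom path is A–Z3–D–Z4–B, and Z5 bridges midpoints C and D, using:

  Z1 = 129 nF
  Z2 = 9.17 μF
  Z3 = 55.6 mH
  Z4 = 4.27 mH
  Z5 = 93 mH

Step 1 — Angular frequency: ω = 2π·f = 2π·717 = 4505 rad/s.
Step 2 — Component impedances:
  Z1: Z = 1/(jωC) = -j/(ω·C) = 0 - j1721 Ω
  Z2: Z = 1/(jωC) = -j/(ω·C) = 0 - j24.21 Ω
  Z3: Z = jωL = j·4505·0.0556 = 0 + j250.5 Ω
  Z4: Z = jωL = j·4505·0.00427 = 0 + j19.24 Ω
  Z5: Z = jωL = j·4505·0.093 = 0 + j419 Ω
Step 3 — Bridge requires nodal analysis (the Z5 bridge couples midpoints C and D, so the two paths cannot be reduced to a simple series/parallel combination). Setting node B to ground and injecting 1 A at node A, the 3-node admittance system at A, C, D solves to V_A = Z_AB = 0 + j318.2 Ω = 318.2∠90.0° Ω.

Z = 0 + j318.2 Ω = 318.2∠90.0° Ω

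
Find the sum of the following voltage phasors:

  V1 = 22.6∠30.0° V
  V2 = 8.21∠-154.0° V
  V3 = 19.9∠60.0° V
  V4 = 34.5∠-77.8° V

Step 1 — Convert each phasor to rectangular form:
  V1 = 22.6·(cos(30.0°) + j·sin(30.0°)) = 19.57 + j11.3 V
  V2 = 8.21·(cos(-154.0°) + j·sin(-154.0°)) = -7.379 - j3.599 V
  V3 = 19.9·(cos(60.0°) + j·sin(60.0°)) = 9.95 + j17.23 V
  V4 = 34.5·(cos(-77.8°) + j·sin(-77.8°)) = 7.291 - j33.72 V
Step 2 — Sum components: V_total = 29.43 - j8.786 V.
Step 3 — Convert to polar: |V_total| = 30.72 V, ∠V_total = -16.6°.

V_total = 30.72∠-16.6° V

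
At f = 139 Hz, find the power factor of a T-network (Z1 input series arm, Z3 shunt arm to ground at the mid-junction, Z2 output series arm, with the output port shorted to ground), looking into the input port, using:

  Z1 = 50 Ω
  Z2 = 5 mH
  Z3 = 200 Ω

Step 1 — Angular frequency: ω = 2π·f = 2π·139 = 873.4 rad/s.
Step 2 — Component impedances:
  Z1: Z = R = 50 Ω
  Z2: Z = jωL = j·873.4·0.005 = 0 + j4.367 Ω
  Z3: Z = R = 200 Ω
Step 3 — With the output port shorted to ground, the output series arm Z2 runs from the junction to ground; the shunt arm Z3 also runs from the junction to ground. They appear in parallel: Z3 || Z2 = 0.0953 + j4.365 Ω.
Step 4 — Series with input arm Z1: Z_in = Z1 + (Z3 || Z2) = 50.1 + j4.365 Ω = 50.29∠5.0° Ω.
Step 5 — Power factor: PF = cos(φ) = Re(Z)/|Z| = 50.1/50.29 = 0.9962.
Step 6 — Type: Im(Z) = 4.365 ⇒ lagging (phase φ = 5.0°).

PF = 0.9962 (lagging, φ = 5.0°)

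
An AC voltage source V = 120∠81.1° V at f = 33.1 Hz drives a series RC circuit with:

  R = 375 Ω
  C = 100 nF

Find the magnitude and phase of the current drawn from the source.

Step 1 — Angular frequency: ω = 2π·f = 2π·33.1 = 208 rad/s.
Step 2 — Component impedances:
  R: Z = R = 375 Ω
  C: Z = 1/(jωC) = -j/(ω·C) = 0 - j4.808e+04 Ω
Step 3 — Series combination: Z_total = R + C = 375 - j4.808e+04 Ω = 4.808e+04∠-89.6° Ω.
Step 4 — Source phasor: V = 120∠81.1° V = 18.57 + j118.6 V.
Step 5 — Ohm's law: I = V / Z_total = (18.57 + j118.6) / (375 - j4.808e+04) = -0.002462 + j0.0004053 A.
Step 6 — Convert to polar: |I| = 0.002496 A, ∠I = 170.7°.

I = 0.002496∠170.7° A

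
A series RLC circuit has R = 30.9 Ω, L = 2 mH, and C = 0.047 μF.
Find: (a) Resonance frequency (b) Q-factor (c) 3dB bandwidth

Step 1 — Resonance: ω₀ = 1/√(LC) = 1/√(0.002·4.7e-08) = 1.031e+05 rad/s.
Step 2 — f₀ = ω₀/(2π) = 1.642e+04 Hz.
Step 3 — Series Q: Q = ω₀L/R = 1.031e+05·0.002/30.9 = 6.676.
Step 4 — Bandwidth: Δω = ω₀/Q = 1.545e+04 rad/s; BW = Δω/(2π) = 2459 Hz.

(a) f₀ = 1.642e+04 Hz  (b) Q = 6.676  (c) BW = 2459 Hz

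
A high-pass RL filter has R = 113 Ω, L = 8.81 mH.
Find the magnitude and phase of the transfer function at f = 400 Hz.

Step 1 — Angular frequency: ω = 2π·400 = 2513 rad/s.
Step 2 — Transfer function: H(jω) = jωL/(R + jωL).
Step 3 — Numerator jωL = j·22.14; denominator R + jωL = 113 + j22.14.
Step 4 — H = 0.03698 + j0.1887.
Step 5 — Magnitude: |H| = 0.1923 (-14.3 dB); phase: φ = 78.9°.

|H| = 0.1923 (-14.3 dB), φ = 78.9°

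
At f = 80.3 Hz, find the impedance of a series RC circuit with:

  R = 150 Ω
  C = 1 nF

Step 1 — Angular frequency: ω = 2π·f = 2π·80.3 = 504.5 rad/s.
Step 2 — Component impedances:
  R: Z = R = 150 Ω
  C: Z = 1/(jωC) = -j/(ω·C) = 0 - j1.982e+06 Ω
Step 3 — Series combination: Z_total = R + C = 150 - j1.982e+06 Ω = 1.982e+06∠-90.0° Ω.

Z = 150 - j1.982e+06 Ω = 1.982e+06∠-90.0° Ω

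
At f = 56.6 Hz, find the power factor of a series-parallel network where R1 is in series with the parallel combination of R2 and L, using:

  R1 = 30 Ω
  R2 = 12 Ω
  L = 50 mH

Step 1 — Angular frequency: ω = 2π·f = 2π·56.6 = 355.6 rad/s.
Step 2 — Component impedances:
  R1: Z = R = 30 Ω
  R2: Z = R = 12 Ω
  L: Z = jωL = j·355.6·0.05 = 0 + j17.78 Ω
Step 3 — Parallel branch: R2 || L = 1/(1/R2 + 1/L) = 8.245 + j5.564 Ω.
Step 4 — Series with R1: Z_total = R1 + (R2 || L) = 38.24 + j5.564 Ω = 38.65∠8.3° Ω.
Step 5 — Power factor: PF = cos(φ) = Re(Z)/|Z| = 38.245/38.648 = 0.9896.
Step 6 — Type: Im(Z) = 5.564 ⇒ lagging (phase φ = 8.3°).

PF = 0.9896 (lagging, φ = 8.3°)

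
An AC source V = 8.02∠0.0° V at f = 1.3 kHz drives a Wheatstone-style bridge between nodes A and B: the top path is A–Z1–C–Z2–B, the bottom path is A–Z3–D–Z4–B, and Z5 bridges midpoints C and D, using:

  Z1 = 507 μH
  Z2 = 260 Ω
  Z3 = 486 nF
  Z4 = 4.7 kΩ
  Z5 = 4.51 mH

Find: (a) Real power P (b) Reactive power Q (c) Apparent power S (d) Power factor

Step 1 — Angular frequency: ω = 2π·f = 2π·1300 = 8168 rad/s.
Step 2 — Component impedances:
  Z1: Z = jωL = j·8168·0.000507 = 0 + j4.141 Ω
  Z2: Z = R = 260 Ω
  Z3: Z = 1/(jωC) = -j/(ω·C) = 0 - j251.9 Ω
  Z4: Z = R = 4700 Ω
  Z5: Z = jωL = j·8168·0.00451 = 0 + j36.84 Ω
Step 3 — Bridge requires nodal analysis (the Z5 bridge couples midpoints C and D, so the two paths cannot be reduced to a simple series/parallel combination). Setting node B to ground and injecting 1 A at node A, the 3-node admittance system at A, C, D solves to V_A = Z_AB = 246.4 + j4.417 Ω = 246.4∠1.0° Ω.
Step 4 — Source phasor: V = 8.02∠0.0° V = 8.02 V.
Step 5 — Current: I = V / Z = 0.03254 - j0.0005834 A = 0.03255∠-1.0° A.
Step 6 — Complex power: S = V·I* = 0.261 + j0.004679 VA.
Step 7 — Real power: P = Re(S) = 0.261 W.
Step 8 — Reactive power: Q = Im(S) = 0.004679 VAR.
Step 9 — Apparent power: |S| = 0.261 VA.
Step 10 — Power factor: PF = P/|S| = 0.9998 (lagging).

(a) P = 0.261 W  (b) Q = 0.004679 VAR  (c) S = 0.261 VA  (d) PF = 0.9998 (lagging)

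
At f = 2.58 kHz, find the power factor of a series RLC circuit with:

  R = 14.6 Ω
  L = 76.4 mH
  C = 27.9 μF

Step 1 — Angular frequency: ω = 2π·f = 2π·2580 = 1.621e+04 rad/s.
Step 2 — Component impedances:
  R: Z = R = 14.6 Ω
  L: Z = jωL = j·1.621e+04·0.0764 = 0 + j1238 Ω
  C: Z = 1/(jωC) = -j/(ω·C) = 0 - j2.211 Ω
Step 3 — Series combination: Z_total = R + L + C = 14.6 + j1236 Ω = 1236∠89.3° Ω.
Step 4 — Power factor: PF = cos(φ) = Re(Z)/|Z| = 14.6/1236 = 0.01181.
Step 5 — Type: Im(Z) = 1236 ⇒ lagging (phase φ = 89.3°).

PF = 0.01181 (lagging, φ = 89.3°)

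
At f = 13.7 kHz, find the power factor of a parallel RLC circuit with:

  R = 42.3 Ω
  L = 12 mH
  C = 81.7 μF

Step 1 — Angular frequency: ω = 2π·f = 2π·1.37e+04 = 8.608e+04 rad/s.
Step 2 — Component impedances:
  R: Z = R = 42.3 Ω
  L: Z = jωL = j·8.608e+04·0.012 = 0 + j1033 Ω
  C: Z = 1/(jωC) = -j/(ω·C) = 0 - j0.1422 Ω
Step 3 — Parallel combination: 1/Z_total = 1/R + 1/L + 1/C; Z_total = 0.0004781 - j0.1422 Ω = 0.1422∠-89.8° Ω.
Step 4 — Power factor: PF = cos(φ) = Re(Z)/|Z| = 0.0004781/0.1422 = 0.003362.
Step 5 — Type: Im(Z) = -0.1422 ⇒ leading (phase φ = -89.8°).

PF = 0.003362 (leading, φ = -89.8°)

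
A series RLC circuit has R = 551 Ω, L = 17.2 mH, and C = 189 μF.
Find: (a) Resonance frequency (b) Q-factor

Step 1 — Resonance condition Im(Z)=0 gives ω₀ = 1/√(LC).
Step 2 — ω₀ = 1/√(0.0172·0.000189) = 554.6 rad/s.
Step 3 — f₀ = ω₀/(2π) = 88.27 Hz.
Step 4 — Series Q: Q = ω₀L/R = 554.6·0.0172/551 = 0.01731.

(a) f₀ = 88.27 Hz  (b) Q = 0.01731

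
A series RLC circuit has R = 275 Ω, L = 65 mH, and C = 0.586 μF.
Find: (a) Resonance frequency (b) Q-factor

Step 1 — Resonance condition Im(Z)=0 gives ω₀ = 1/√(LC).
Step 2 — ω₀ = 1/√(0.065·5.86e-07) = 5124 rad/s.
Step 3 — f₀ = ω₀/(2π) = 815.5 Hz.
Step 4 — Series Q: Q = ω₀L/R = 5124·0.065/275 = 1.211.

(a) f₀ = 815.5 Hz  (b) Q = 1.211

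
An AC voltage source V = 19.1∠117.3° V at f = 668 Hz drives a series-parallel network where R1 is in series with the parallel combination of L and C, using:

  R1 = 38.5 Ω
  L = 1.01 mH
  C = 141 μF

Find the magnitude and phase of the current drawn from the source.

Step 1 — Angular frequency: ω = 2π·f = 2π·668 = 4197 rad/s.
Step 2 — Component impedances:
  R1: Z = R = 38.5 Ω
  L: Z = jωL = j·4197·0.00101 = 0 + j4.239 Ω
  C: Z = 1/(jωC) = -j/(ω·C) = 0 - j1.69 Ω
Step 3 — Parallel branch: L || C = 1/(1/L + 1/C) = 0 - j2.81 Ω.
Step 4 — Series with R1: Z_total = R1 + (L || C) = 38.5 - j2.81 Ω = 38.6∠-4.2° Ω.
Step 5 — Source phasor: V = 19.1∠117.3° V = -8.76 + j16.97 V.
Step 6 — Ohm's law: I = V / Z_total = (-8.76 + j16.97) / (38.5 - j2.81) = -0.2583 + j0.422 A.
Step 7 — Convert to polar: |I| = 0.4948 A, ∠I = 121.5°.

I = 0.4948∠121.5° A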